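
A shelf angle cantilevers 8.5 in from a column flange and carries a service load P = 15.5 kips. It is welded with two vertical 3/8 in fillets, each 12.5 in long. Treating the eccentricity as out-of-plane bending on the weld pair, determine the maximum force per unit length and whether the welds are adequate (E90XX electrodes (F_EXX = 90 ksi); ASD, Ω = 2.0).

f_max ≈ 2.6 kip/in; adequate

L_w = 2 × 12.5 = 25 in; section modulus (unit throat) S = 2 × L²/6 = 52.08 in².
Direct shear f_v = P/L_w = 15.5/25 = 0.62 kip/in.
Moment M = P × e = 15.5 × 8.5 = 131.75 kip·in; bending f_b = M/S = 2.53 kip/in.
f_max = √(f_v² + f_b²) = √(0.62² + 2.53²) = 2.604 kip/in.
r_n/Ω = (1/2.0) × 0.6 × 90 × (0.707 × 0.375) = 7.158 kip/in → adequate.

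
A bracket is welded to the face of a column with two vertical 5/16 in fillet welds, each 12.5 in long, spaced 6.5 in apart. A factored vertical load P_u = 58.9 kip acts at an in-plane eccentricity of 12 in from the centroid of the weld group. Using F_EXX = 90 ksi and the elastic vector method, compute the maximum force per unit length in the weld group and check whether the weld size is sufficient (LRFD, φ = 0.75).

Total weld length L_w = 25 in. Treat welds as unit-width lines.
Polar moment about centroid: J = 2[d³/12 + d(b/2)²] = 2[12.5³/12 + 12.5×3.25²] = 589.6 in³.
Direct shear f_v = P/L_w = 58.9 / 25 = 2.356 kip/in (vertical).
Torsion M = P·e = 58.9 × 12 = 706.8 kip·in.
Critical point at (x, y) = (3.25, 6.25) from centroid. f_tx = M·y/J = 7.493 kip/in; f_ty = M·x/J = 3.896 kip/in.
Resultant f_max = √[f_tx² + (f_v + f_ty)²] = √[7.493² + (2.356 + 3.896)²] = 9.758 kip/in.
Capacity per unit length: φr_n = 0.75 × 0.6 × 90 × (0.707 × 0.3125) = 8.948 kip/in.
9.758 > 8.948 → NOT adequate.

f_max ≈ 9.76 kip/in; NOT adequate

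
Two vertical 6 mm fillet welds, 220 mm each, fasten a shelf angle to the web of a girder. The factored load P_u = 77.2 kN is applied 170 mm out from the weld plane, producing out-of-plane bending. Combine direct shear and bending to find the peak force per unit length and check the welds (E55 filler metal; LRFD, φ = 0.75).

f_max ≈ 832 N/mm; adequate

E55XX → F_EXX = 550 MPa.
L_w = 2 × 220 = 440 mm; section modulus (unit throat) S = 2 × L²/6 = 16130 mm².
Direct shear f_v = P/L_w = 77.2×10³/440 = 175.5 N/mm.
Moment M = P × e = 77.2×10³ × 170 = 13124000 N·mm; bending f_b = M/S = 813.5 N/mm.
f_max = √(f_v² + f_b²) = √(175.5² + 813.5²) = 832.2 N/mm.
φr_n = 0.75 × 0.6 × 550 × (0.707 × 6) = 1050 N/mm → adequate.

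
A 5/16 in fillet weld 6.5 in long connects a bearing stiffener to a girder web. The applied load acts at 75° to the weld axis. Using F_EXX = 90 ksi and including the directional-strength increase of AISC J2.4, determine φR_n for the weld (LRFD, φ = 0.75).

φR_n ≈ 85.8 kip

t_e = 0.707 × 0.3125 = 0.2209 in; A_we = 0.2209 × 6.5 = 1.436 in².
Directional factor: 1.0 + 0.5 sin^1.5(75°) = 1.475.
F_nw = 0.6 × 90 × 1.475 = 79.63 ksi.
φR_n = 0.75 × 79.63 × 1.436 = 85.77 kip.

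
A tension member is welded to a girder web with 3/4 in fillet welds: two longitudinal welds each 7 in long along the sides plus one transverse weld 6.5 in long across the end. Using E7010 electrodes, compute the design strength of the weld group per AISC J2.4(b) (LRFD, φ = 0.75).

E70XX → F_EXX = 70 ksi.
t_e = 0.707 × 0.75 = 0.5302 in.
R_nwl = 0.6 × 70 × 0.5302 × 14 = 311.8 kips (longitudinal, 2 welds).
R_nwt = 0.6 × 70 × 0.5302 × 6.5 = 144.8 kips (transverse, base value).
(i) R_nwl + R_nwt = 456.5 kips; (ii) 0.85 R_nwl + 1.5 R_nwt = 482.2 kips.
R_n = max = 482.2 kips [governs: (ii)]; φR_n = 361.6 kips.

φR_n ≈ 362 kips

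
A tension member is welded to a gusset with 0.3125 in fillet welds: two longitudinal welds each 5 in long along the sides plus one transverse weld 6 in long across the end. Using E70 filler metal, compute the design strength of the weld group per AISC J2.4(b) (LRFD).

E70XX → F_EXX = 70 ksi.
t_e = 0.707 × 0.3125 = 0.2209 in.
R_nwl = 0.6 × 70 × 0.2209 × 10 = 92.79 kip (longitudinal, 2 welds).
R_nwt = 0.6 × 70 × 0.2209 × 6 = 55.68 kip (transverse, base value).
(i) R_nwl + R_nwt = 148.5 kip; (ii) 0.85 R_nwl + 1.5 R_nwt = 162.4 kip.
R_n = max = 162.4 kip [governs: (ii)]; φR_n = 121.8 kip.

φR_n ≈ 122 kip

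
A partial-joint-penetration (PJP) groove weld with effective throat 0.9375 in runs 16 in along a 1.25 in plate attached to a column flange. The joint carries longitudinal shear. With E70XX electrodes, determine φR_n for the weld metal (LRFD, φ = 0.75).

φR_n ≈ 472 kips

E70XX → F_EXX = 70 ksi.
Effective throat (given) t_e = 0.9375 in.
A_we = 0.9375 × 16 = 15 in².
F_nw = 0.6 F_EXX = 42 ksi.
φR_n = 0.75 × 42 × 15 = 472.5 kips.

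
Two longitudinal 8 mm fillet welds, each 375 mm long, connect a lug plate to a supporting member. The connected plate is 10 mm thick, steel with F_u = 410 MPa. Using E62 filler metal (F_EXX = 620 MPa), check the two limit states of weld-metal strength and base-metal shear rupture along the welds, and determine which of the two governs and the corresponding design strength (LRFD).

t_e = 0.707 × 8 = 5.656 mm; L = 750 mm.
Weld metal: φR_n = 0.75 × 0.6 × 620 × 5.656 × 750 × 10⁻³ = 1184 kN.
Base metal (shear rupture): φR_n = 0.75 × 0.6 × 410 × 10 × 750 × 10⁻³ = 1384 kN.
Governing: weld metal.

φR_n ≈ 1180 kN (weld metal governs)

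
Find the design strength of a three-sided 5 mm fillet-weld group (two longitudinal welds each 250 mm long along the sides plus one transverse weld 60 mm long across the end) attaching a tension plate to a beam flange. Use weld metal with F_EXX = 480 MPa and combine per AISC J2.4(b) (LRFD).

t_e = 0.707 × 5 = 3.535 mm.
R_nwl = 0.6 × 480 × 3.535 × 500 × 10⁻³ = 509 kN (longitudinal, 2 welds).
R_nwt = 0.6 × 480 × 3.535 × 60 × 10⁻³ = 61.08 kN (transverse, base value).
(i) R_nwl + R_nwt = 570.1 kN; (ii) 0.85 R_nwl + 1.5 R_nwt = 524.3 kN.
R_n = max = 570.1 kN [governs: (i)]; φR_n = 427.6 kN.

φR_n ≈ 428 kN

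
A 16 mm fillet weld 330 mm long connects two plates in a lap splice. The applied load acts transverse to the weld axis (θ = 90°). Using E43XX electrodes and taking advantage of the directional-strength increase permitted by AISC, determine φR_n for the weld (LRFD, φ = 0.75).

φR_n ≈ 1080 kN

E43XX → F_EXX = 430 MPa.
t_e = 0.707 × 16 = 11.31 mm; A_we = 11.31 × 330 = 3733 mm².
Directional factor: 1.0 + 0.5 sin^1.5(90°) = 1.5.
F_nw = 0.6 × 430 × 1.5 = 387 MPa.
φR_n = 0.75 × 387 × 3733 × 10⁻³ = 1083 kN.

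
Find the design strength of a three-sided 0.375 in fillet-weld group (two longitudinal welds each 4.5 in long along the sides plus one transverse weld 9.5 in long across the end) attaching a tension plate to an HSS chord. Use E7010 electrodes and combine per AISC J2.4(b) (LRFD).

φR_n ≈ 183 kip

E70XX → F_EXX = 70 ksi.
t_e = 0.707 × 0.375 = 0.2651 in.
R_nwl = 0.6 × 70 × 0.2651 × 9 = 100.2 kip (longitudinal, 2 welds).
R_nwt = 0.6 × 70 × 0.2651 × 9.5 = 105.8 kip (transverse, base value).
(i) R_nwl + R_nwt = 206 kip; (ii) 0.85 R_nwl + 1.5 R_nwt = 243.9 kip.
R_n = max = 243.9 kip [governs: (ii)]; φR_n = 182.9 kip.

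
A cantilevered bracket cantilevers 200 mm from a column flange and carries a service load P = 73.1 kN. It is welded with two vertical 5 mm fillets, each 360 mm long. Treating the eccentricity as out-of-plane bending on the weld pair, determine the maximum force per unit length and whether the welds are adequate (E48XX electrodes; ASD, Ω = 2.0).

E48XX → F_EXX = 480 MPa.
L_w = 2 × 360 = 720 mm; section modulus (unit throat) S = 2 × L²/6 = 43200 mm².
Direct shear f_v = P/L_w = 73.1×10³/720 = 101.5 N/mm.
Moment M = P × e = 73.1×10³ × 200 = 14620000 N·mm; bending f_b = M/S = 338.4 N/mm.
f_max = √(f_v² + f_b²) = √(101.5² + 338.4²) = 353.3 N/mm.
r_n/Ω = (1/2.0) × 0.6 × 480 × (0.707 × 5) = 509 N/mm → adequate.

f_max ≈ 353 N/mm; adequate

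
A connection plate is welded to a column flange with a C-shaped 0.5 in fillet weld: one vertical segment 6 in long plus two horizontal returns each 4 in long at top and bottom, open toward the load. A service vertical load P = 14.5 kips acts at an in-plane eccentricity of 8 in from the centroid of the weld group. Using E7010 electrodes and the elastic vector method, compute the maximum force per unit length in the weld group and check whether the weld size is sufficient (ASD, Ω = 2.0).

f_max ≈ 4.97 kip/in; adequate

E70XX → F_EXX = 70 ksi.
Total weld length L_w = 14 in. Treat welds as unit-width lines.
Centroid: x̄ = 2×4×2 / 14 = 1.143 in from the vertical weld.
Polar moment about centroid: J = I_x + I_y = [6³/12 + 2×4×3²] + [6×1.143² + 2(4³/12 + 4×0.8571²)] = 114.4 in³.
Direct shear f_v = P/L_w = 14.5 / 14 = 1.036 kip/in (vertical).
Torsion M = P·e = 14.5 × 8 = 116 kip·in.
Critical point at (x, y) = (2.857, 3) from centroid. f_tx = M·y/J = 3.042 kip/in; f_ty = M·x/J = 2.898 kip/in.
Resultant f_max = √[f_tx² + (f_v + f_ty)²] = √[3.042² + (1.036 + 2.898)²] = 4.973 kip/in.
Capacity per unit length: r_n/Ω = (1/2.0) × 0.6 × 70 × (0.707 × 0.5) = 7.423 kip/in.
4.973 ≤ 7.423 → adequate.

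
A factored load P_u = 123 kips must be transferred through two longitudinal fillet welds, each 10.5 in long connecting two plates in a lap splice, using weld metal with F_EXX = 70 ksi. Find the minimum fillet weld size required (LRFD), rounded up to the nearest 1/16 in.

w = 5/16 in

Total weld length L = 21 in.
Required throat t_e = P_u / (φ × 0.6 F_EXX × L) = 123 / (0.75 × 0.6 × 70 × 21) = 0.1859 in.
Required leg w = t_e / 0.707 = 0.263 in → use 5/16 in.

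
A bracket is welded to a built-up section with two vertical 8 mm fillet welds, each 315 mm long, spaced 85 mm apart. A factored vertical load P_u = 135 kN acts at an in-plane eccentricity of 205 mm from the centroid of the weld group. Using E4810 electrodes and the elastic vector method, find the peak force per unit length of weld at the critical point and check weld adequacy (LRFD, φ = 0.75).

E48XX → F_EXX = 480 MPa.
Total weld length L_w = 630 mm. Treat welds as unit-width lines.
Polar moment about centroid: J = 2[d³/12 + d(b/2)²] = 2[315³/12 + 315×42.5²] = 6347000 mm³.
Direct shear f_v = P/L_w = 135×10³ / 630 = 214.3 N/mm (vertical).
Torsion M = P·e = 135×10³ × 205 = 27675000 N·mm.
Critical point at (x, y) = (42.5, 157.5) from centroid. f_tx = M·y/J = 686.7 N/mm; f_ty = M·x/J = 185.3 N/mm.
Resultant f_max = √[f_tx² + (f_v + f_ty)²] = √[686.7² + (214.3 + 185.3)²] = 794.5 N/mm.
Capacity per unit length: φr_n = 0.75 × 0.6 × 480 × (0.707 × 8) = 1222 N/mm.
794.5 ≤ 1222 → adequate.

f_max ≈ 795 N/mm; adequate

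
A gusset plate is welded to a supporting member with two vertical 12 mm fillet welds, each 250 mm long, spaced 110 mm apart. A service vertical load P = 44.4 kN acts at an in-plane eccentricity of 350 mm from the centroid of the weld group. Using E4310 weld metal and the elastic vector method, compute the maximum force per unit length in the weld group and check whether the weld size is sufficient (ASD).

E43XX → F_EXX = 430 MPa.
Total weld length L_w = 500 mm. Treat welds as unit-width lines.
Polar moment about centroid: J = 2[d³/12 + d(b/2)²] = 2[250³/12 + 250×55²] = 4117000 mm³.
Direct shear f_v = P/L_w = 44.4×10³ / 500 = 88.8 N/mm (vertical).
Torsion M = P·e = 44.4×10³ × 350 = 15540000 N·mm.
Critical point at (x, y) = (55, 125) from centroid. f_tx = M·y/J = 471.9 N/mm; f_ty = M·x/J = 207.6 N/mm.
Resultant f_max = √[f_tx² + (f_v + f_ty)²] = √[471.9² + (88.8 + 207.6)²] = 557.2 N/mm.
Capacity per unit length: r_n/Ω = (1/2.0) × 0.6 × 430 × (0.707 × 12) = 1094 N/mm.
557.2 ≤ 1094 → adequate.

f_max ≈ 557 N/mm; adequate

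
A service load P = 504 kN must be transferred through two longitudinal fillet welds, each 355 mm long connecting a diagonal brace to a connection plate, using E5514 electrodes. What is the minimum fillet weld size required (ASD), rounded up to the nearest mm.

E55XX → F_EXX = 550 MPa.
Total weld length L = 710 mm.
Required throat t_e = P × Ω / (0.6 F_EXX × L) = 504 × 2.0 / (0.6 × 550 × 710 × 10⁻³) = 4.302 mm.
Required leg w = t_e / 0.707 = 6.085 mm → use 7 mm.

w = 7 mm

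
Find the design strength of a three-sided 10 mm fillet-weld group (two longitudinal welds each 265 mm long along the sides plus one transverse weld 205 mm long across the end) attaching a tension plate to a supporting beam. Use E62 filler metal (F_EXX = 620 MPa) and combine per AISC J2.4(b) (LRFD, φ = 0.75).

t_e = 0.707 × 10 = 7.07 mm.
R_nwl = 0.6 × 620 × 7.07 × 530 × 10⁻³ = 1394 kN (longitudinal, 2 welds).
R_nwt = 0.6 × 620 × 7.07 × 205 × 10⁻³ = 539.2 kN (transverse, base value).
(i) R_nwl + R_nwt = 1933 kN; (ii) 0.85 R_nwl + 1.5 R_nwt = 1994 kN.
R_n = max = 1994 kN [governs: (ii)]; φR_n = 1495 kN.

φR_n ≈ 1500 kN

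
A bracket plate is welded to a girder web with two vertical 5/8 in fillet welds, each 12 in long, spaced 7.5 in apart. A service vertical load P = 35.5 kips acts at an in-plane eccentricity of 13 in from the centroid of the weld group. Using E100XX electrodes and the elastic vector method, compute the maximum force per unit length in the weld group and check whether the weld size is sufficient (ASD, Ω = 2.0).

E100XX → F_EXX = 100 ksi.
Total weld length L_w = 24 in. Treat welds as unit-width lines.
Polar moment about centroid: J = 2[d³/12 + d(b/2)²] = 2[12³/12 + 12×3.75²] = 625.5 in³.
Direct shear f_v = P/L_w = 35.5 / 24 = 1.479 kip/in (vertical).
Torsion M = P·e = 35.5 × 13 = 461.5 kip·in.
Critical point at (x, y) = (3.75, 6) from centroid. f_tx = M·y/J = 4.427 kip/in; f_ty = M·x/J = 2.767 kip/in.
Resultant f_max = √[f_tx² + (f_v + f_ty)²] = √[4.427² + (1.479 + 2.767)²] = 6.134 kip/in.
Capacity per unit length: r_n/Ω = (1/2.0) × 0.6 × 100 × (0.707 × 0.625) = 13.26 kip/in.
6.134 ≤ 13.26 → adequate.

f_max ≈ 6.13 kip/in; adequate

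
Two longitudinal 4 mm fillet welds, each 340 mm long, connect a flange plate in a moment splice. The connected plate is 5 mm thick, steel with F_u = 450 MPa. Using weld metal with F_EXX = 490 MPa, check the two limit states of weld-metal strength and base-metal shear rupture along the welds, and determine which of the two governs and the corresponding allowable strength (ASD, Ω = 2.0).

R_n/Ω ≈ 283 kN (weld metal governs)

t_e = 0.707 × 4 = 2.828 mm; L = 680 mm.
Weld metal: R_n/Ω = (1/2.0) × 0.6 × 490 × 2.828 × 680 × 10⁻³ = 282.7 kN.
Base metal (shear rupture): R_n/Ω = (1/2.0) × 0.6 × 450 × 5 × 680 × 10⁻³ = 459 kN.
Governing: weld metal.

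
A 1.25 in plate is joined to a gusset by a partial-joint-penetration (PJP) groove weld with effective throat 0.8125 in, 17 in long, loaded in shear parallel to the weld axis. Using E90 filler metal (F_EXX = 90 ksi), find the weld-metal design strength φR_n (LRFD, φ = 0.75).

φR_n ≈ 559 kips

Effective throat (given) t_e = 0.8125 in.
A_we = 0.8125 × 17 = 13.81 in².
F_nw = 0.6 F_EXX = 54 ksi.
φR_n = 0.75 × 54 × 13.81 = 559.4 kips.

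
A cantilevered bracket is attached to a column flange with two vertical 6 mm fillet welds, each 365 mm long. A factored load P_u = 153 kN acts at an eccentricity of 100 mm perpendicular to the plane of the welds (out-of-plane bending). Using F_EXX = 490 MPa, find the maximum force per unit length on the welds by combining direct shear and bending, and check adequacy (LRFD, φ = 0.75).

L_w = 2 × 365 = 730 mm; section modulus (unit throat) S = 2 × L²/6 = 44410 mm².
Direct shear f_v = P/L_w = 153×10³/730 = 209.6 N/mm.
Moment M = P × e = 153×10³ × 100 = 15300000 N·mm; bending f_b = M/S = 344.5 N/mm.
f_max = √(f_v² + f_b²) = √(209.6² + 344.5²) = 403.3 N/mm.
φr_n = 0.75 × 0.6 × 490 × (0.707 × 6) = 935.4 N/mm → adequate.

f_max ≈ 403 N/mm; adequate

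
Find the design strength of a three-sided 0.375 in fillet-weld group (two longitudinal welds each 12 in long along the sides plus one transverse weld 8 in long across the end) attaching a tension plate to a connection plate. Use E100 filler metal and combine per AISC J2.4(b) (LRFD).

φR_n ≈ 387 kips

E100XX → F_EXX = 100 ksi.
t_e = 0.707 × 0.375 = 0.2651 in.
R_nwl = 0.6 × 100 × 0.2651 × 24 = 381.8 kips (longitudinal, 2 welds).
R_nwt = 0.6 × 100 × 0.2651 × 8 = 127.3 kips (transverse, base value).
(i) R_nwl + R_nwt = 509 kips; (ii) 0.85 R_nwl + 1.5 R_nwt = 515.4 kips.
R_n = max = 515.4 kips [governs: (ii)]; φR_n = 386.6 kips.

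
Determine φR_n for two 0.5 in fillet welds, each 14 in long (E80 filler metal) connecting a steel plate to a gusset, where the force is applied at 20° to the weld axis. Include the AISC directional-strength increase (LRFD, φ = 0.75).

E80XX → F_EXX = 80 ksi.
t_e = 0.707 × 0.5 = 0.3535 in; A_we = 0.3535 × 28 = 9.898 in².
Directional factor: 1.0 + 0.5 sin^1.5(20°) = 1.1.
F_nw = 0.6 × 80 × 1.1 = 52.8 ksi.
φR_n = 0.75 × 52.8 × 9.898 = 392 kips.

φR_n ≈ 392 kips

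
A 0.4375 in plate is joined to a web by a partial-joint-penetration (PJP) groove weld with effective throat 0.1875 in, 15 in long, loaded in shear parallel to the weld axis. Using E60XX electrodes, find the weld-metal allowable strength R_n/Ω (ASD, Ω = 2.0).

E60XX → F_EXX = 60 ksi.
Effective throat (given) t_e = 0.1875 in.
A_we = 0.1875 × 15 = 2.812 in².
F_nw = 0.6 F_EXX = 36 ksi.
R_n/Ω = (36 × 2.812) / 2.0 = 50.62 kip.

R_n/Ω ≈ 50.6 kip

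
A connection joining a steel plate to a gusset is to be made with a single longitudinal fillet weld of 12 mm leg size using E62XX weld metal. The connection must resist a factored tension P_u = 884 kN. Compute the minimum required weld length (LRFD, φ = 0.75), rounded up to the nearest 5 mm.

L = 375 mm

E62XX → F_EXX = 620 MPa.
Throat t_e = 0.707 × 12 = 8.484 mm.
φr_n = 0.75 × 0.6 × 620 × 8.484 × 10⁻³ = 2.367 kN/mm.
L_req = P_u / φr_n = 884 / 2.367 = 373.5 mm total.
Round up → use L = 375 mm.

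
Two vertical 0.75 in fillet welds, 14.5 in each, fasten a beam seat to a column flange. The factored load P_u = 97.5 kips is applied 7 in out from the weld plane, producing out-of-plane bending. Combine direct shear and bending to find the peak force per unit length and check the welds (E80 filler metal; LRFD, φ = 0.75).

f_max ≈ 10.3 kip/in; adequate

E80XX → F_EXX = 80 ksi.
L_w = 2 × 14.5 = 29 in; section modulus (unit throat) S = 2 × L²/6 = 70.08 in².
Direct shear f_v = P/L_w = 97.5/29 = 3.362 kip/in.
Moment M = P × e = 97.5 × 7 = 682.5 kip·in; bending f_b = M/S = 9.738 kip/in.
f_max = √(f_v² + f_b²) = √(3.362² + 9.738²) = 10.3 kip/in.
φr_n = 0.75 × 0.6 × 80 × (0.707 × 0.75) = 19.09 kip/in → adequate.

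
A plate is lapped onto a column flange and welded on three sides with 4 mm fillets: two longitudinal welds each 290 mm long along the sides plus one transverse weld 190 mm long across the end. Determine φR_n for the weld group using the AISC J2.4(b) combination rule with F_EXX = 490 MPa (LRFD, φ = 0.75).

t_e = 0.707 × 4 = 2.828 mm.
R_nwl = 0.6 × 490 × 2.828 × 580 × 10⁻³ = 482.2 kN (longitudinal, 2 welds).
R_nwt = 0.6 × 490 × 2.828 × 190 × 10⁻³ = 158 kN (transverse, base value).
(i) R_nwl + R_nwt = 640.2 kN; (ii) 0.85 R_nwl + 1.5 R_nwt = 646.9 kN.
R_n = max = 646.9 kN [governs: (ii)]; φR_n = 485.1 kN.

φR_n ≈ 485 kN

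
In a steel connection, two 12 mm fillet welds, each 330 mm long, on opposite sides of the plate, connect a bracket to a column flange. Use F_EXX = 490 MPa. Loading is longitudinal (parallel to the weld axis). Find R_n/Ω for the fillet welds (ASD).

R_n/Ω ≈ 823 kN

Effective throat t_e = 0.707 × 12 = 8.484 mm.
Total length L = 660 mm; A_we = 8.484 × 660 = 5599 mm².
F_nw = 0.6 F_EXX = 0.6 × 490 = 294 MPa.
R_n = 294 × 5599 × 10⁻³ = 1646 kN; R_n/Ω = 1646/2.0 = 823.1 kN.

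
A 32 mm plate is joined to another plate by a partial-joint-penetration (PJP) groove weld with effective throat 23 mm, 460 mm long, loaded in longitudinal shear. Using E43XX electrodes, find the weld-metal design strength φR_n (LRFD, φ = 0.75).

E43XX → F_EXX = 430 MPa.
Effective throat (given) t_e = 23 mm.
A_we = 23 × 460 = 10580 mm².
F_nw = 0.6 F_EXX = 258 MPa.
φR_n = 0.75 × 258 × 10580 × 10⁻³ = 2047 kN.

φR_n ≈ 2050 kN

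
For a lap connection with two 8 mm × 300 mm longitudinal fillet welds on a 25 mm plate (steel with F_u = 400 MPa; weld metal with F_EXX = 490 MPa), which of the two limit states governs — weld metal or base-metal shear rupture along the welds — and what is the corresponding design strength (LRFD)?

t_e = 0.707 × 8 = 5.656 mm; L = 600 mm.
Weld metal: φR_n = 0.75 × 0.6 × 490 × 5.656 × 600 × 10⁻³ = 748.3 kN.
Base metal (shear rupture): φR_n = 0.75 × 0.6 × 400 × 25 × 600 × 10⁻³ = 2700 kN.
Governing: weld metal.

φR_n ≈ 748 kN (weld metal governs)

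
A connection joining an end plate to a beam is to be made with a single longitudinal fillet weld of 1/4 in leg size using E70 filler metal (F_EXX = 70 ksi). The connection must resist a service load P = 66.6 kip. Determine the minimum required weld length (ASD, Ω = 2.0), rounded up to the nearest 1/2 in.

Throat t_e = 0.707 × 0.25 = 0.1767 in.
r_n/Ω = (0.6 × 70 × 0.1767) / 2.0 = 3.712 kip/in.
L_req = P / (r_n/Ω) = 66.6 / 3.712 = 17.94 in total.
Round up → use L = 18 in.

L = 18 in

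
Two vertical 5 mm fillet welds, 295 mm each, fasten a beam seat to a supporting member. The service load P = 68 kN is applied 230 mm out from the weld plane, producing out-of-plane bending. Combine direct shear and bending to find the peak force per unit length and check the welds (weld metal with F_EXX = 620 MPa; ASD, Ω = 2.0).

L_w = 2 × 295 = 590 mm; section modulus (unit throat) S = 2 × L²/6 = 29010 mm².
Direct shear f_v = P/L_w = 68×10³/590 = 115.3 N/mm.
Moment M = P × e = 68×10³ × 230 = 15640000 N·mm; bending f_b = M/S = 539.2 N/mm.
f_max = √(f_v² + f_b²) = √(115.3² + 539.2²) = 551.3 N/mm.
r_n/Ω = (1/2.0) × 0.6 × 620 × (0.707 × 5) = 657.5 N/mm → adequate.

f_max ≈ 551 N/mm; adequate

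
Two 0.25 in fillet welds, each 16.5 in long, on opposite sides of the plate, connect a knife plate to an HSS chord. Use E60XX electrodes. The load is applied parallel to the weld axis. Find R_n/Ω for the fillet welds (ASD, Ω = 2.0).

E60XX → F_EXX = 60 ksi.
Effective throat t_e = 0.707 × 0.25 = 0.1767 in.
Total length L = 33 in; A_we = 0.1767 × 33 = 5.833 in².
F_nw = 0.6 F_EXX = 0.6 × 60 = 36 ksi.
R_n = 36 × 5.833 = 210 kip; R_n/Ω = 210/2.0 = 105 kip.

R_n/Ω ≈ 105 kip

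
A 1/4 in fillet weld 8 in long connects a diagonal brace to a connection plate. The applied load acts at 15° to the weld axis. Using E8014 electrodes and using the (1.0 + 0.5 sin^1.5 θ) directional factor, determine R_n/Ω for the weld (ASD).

R_n/Ω ≈ 36.2 kips

E80XX → F_EXX = 80 ksi.
t_e = 0.707 × 0.25 = 0.1767 in; A_we = 0.1767 × 8 = 1.414 in².
Directional factor: 1.0 + 0.5 sin^1.5(15°) = 1.066.
F_nw = 0.6 × 80 × 1.066 = 51.16 ksi.
R_n/Ω = (51.16 × 1.414) / 2.0 = 36.17 kips.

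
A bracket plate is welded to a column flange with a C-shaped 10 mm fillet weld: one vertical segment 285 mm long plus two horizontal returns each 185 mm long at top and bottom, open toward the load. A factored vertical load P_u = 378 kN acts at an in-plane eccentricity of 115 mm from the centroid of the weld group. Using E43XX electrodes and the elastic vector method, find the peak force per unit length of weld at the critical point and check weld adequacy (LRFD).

f_max ≈ 1180 N/mm; adequate

E43XX → F_EXX = 430 MPa.
Total weld length L_w = 655 mm. Treat welds as unit-width lines.
Centroid: x̄ = 2×185×92.5 / 655 = 52.25 mm from the vertical weld.
Polar moment about centroid: J = I_x + I_y = [285³/12 + 2×185×142.5²] + [285×52.25² + 2(185³/12 + 185×40.25²)] = 11880000 mm³.
Direct shear f_v = P/L_w = 378×10³ / 655 = 577.1 N/mm (vertical).
Torsion M = P·e = 378×10³ × 115 = 43470000 N·mm.
Critical point at (x, y) = (132.7, 142.5) from centroid. f_tx = M·y/J = 521.6 N/mm; f_ty = M·x/J = 485.9 N/mm.
Resultant f_max = √[f_tx² + (f_v + f_ty)²] = √[521.6² + (577.1 + 485.9)²] = 1184 N/mm.
Capacity per unit length: φr_n = 0.75 × 0.6 × 430 × (0.707 × 10) = 1368 N/mm.
1184 ≤ 1368 → adequate.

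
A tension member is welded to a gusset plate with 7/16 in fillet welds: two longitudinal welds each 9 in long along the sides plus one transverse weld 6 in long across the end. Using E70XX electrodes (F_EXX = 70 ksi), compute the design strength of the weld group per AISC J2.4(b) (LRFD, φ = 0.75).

φR_n ≈ 237 kip

t_e = 0.707 × 0.4375 = 0.3093 in.
R_nwl = 0.6 × 70 × 0.3093 × 18 = 233.8 kip (longitudinal, 2 welds).
R_nwt = 0.6 × 70 × 0.3093 × 6 = 77.95 kip (transverse, base value).
(i) R_nwl + R_nwt = 311.8 kip; (ii) 0.85 R_nwl + 1.5 R_nwt = 315.7 kip.
R_n = max = 315.7 kip [governs: (ii)]; φR_n = 236.8 kip.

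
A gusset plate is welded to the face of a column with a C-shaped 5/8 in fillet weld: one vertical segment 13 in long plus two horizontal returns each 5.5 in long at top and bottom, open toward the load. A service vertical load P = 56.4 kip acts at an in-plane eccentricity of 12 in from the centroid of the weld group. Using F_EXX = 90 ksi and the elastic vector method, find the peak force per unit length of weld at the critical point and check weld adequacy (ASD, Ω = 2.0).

Total weld length L_w = 24 in. Treat welds as unit-width lines.
Centroid: x̄ = 2×5.5×2.75 / 24 = 1.26 in from the vertical weld.
Polar moment about centroid: J = I_x + I_y = [13³/12 + 2×5.5×6.5²] + [13×1.26² + 2(5.5³/12 + 5.5×1.49²)] = 720.6 in³.
Direct shear f_v = P/L_w = 56.4 / 24 = 2.35 kip/in (vertical).
Torsion M = P·e = 56.4 × 12 = 676.8 kip·in.
Critical point at (x, y) = (4.24, 6.5) from centroid. f_tx = M·y/J = 6.105 kip/in; f_ty = M·x/J = 3.982 kip/in.
Resultant f_max = √[f_tx² + (f_v + f_ty)²] = √[6.105² + (2.35 + 3.982)²] = 8.795 kip/in.
Capacity per unit length: r_n/Ω = (1/2.0) × 0.6 × 90 × (0.707 × 0.625) = 11.93 kip/in.
8.795 ≤ 11.93 → adequate.

f_max ≈ 8.8 kip/in; adequate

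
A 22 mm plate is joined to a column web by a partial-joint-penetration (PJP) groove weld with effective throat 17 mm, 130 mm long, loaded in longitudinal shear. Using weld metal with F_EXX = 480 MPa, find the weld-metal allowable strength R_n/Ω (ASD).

Effective throat (given) t_e = 17 mm.
A_we = 17 × 130 = 2210 mm².
F_nw = 0.6 F_EXX = 288 MPa.
R_n/Ω = (288 × 2210) / 2.0 × 10⁻³ = 318.2 kN.

R_n/Ω ≈ 318 kN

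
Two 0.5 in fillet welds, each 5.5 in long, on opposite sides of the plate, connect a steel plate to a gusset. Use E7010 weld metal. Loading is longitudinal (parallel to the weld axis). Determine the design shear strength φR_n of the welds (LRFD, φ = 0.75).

E70XX → F_EXX = 70 ksi.
Effective throat t_e = 0.707 × 0.5 = 0.3535 in.
Total length L = 11 in; A_we = 0.3535 × 11 = 3.888 in².
F_nw = 0.6 F_EXX = 0.6 × 70 = 42 ksi.
φR_n = 0.75 × 42 × 3.888 = 122.5 kips.

φR_n ≈ 122 kips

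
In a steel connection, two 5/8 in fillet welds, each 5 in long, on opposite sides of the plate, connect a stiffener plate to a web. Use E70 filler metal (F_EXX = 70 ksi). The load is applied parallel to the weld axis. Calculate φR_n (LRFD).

φR_n ≈ 139 kips

Effective throat t_e = 0.707 × 0.625 = 0.4419 in.
Total length L = 10 in; A_we = 0.4419 × 10 = 4.419 in².
F_nw = 0.6 F_EXX = 0.6 × 70 = 42 ksi.
φR_n = 0.75 × 42 × 4.419 = 139.2 kips.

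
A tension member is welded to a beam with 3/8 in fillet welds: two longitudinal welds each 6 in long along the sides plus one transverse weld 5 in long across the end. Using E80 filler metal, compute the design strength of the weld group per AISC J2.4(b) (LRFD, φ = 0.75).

φR_n ≈ 169 kips

E80XX → F_EXX = 80 ksi.
t_e = 0.707 × 0.375 = 0.2651 in.
R_nwl = 0.6 × 80 × 0.2651 × 12 = 152.7 kips (longitudinal, 2 welds).
R_nwt = 0.6 × 80 × 0.2651 × 5 = 63.63 kips (transverse, base value).
(i) R_nwl + R_nwt = 216.3 kips; (ii) 0.85 R_nwl + 1.5 R_nwt = 225.3 kips.
R_n = max = 225.3 kips [governs: (ii)]; φR_n = 168.9 kips.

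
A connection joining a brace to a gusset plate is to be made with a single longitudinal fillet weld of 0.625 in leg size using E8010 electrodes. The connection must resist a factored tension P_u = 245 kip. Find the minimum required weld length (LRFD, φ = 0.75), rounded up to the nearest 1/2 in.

E80XX → F_EXX = 80 ksi.
Throat t_e = 0.707 × 0.625 = 0.4419 in.
φr_n = 0.75 × 0.6 × 80 × 0.4419 = 15.91 kip/in.
L_req = P_u / φr_n = 245 / 15.91 = 15.4 in total.
Round up → use L = 15.5 in.

L = 15.5 in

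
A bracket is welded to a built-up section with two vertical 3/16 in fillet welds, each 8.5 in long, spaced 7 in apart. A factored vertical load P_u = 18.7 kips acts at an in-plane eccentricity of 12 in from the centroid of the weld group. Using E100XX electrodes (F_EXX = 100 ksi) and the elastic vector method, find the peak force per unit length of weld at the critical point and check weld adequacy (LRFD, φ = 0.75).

f_max ≈ 4.75 kip/in; adequate

Total weld length L_w = 17 in. Treat welds as unit-width lines.
Polar moment about centroid: J = 2[d³/12 + d(b/2)²] = 2[8.5³/12 + 8.5×3.5²] = 310.6 in³.
Direct shear f_v = P/L_w = 18.7 / 17 = 1.1 kip/in (vertical).
Torsion M = P·e = 18.7 × 12 = 224.4 kip·in.
Critical point at (x, y) = (3.5, 4.25) from centroid. f_tx = M·y/J = 3.07 kip/in; f_ty = M·x/J = 2.529 kip/in.
Resultant f_max = √[f_tx² + (f_v + f_ty)²] = √[3.07² + (1.1 + 2.529)²] = 4.753 kip/in.
Capacity per unit length: φr_n = 0.75 × 0.6 × 100 × (0.707 × 0.1875) = 5.965 kip/in.
4.753 ≤ 5.965 → adequate.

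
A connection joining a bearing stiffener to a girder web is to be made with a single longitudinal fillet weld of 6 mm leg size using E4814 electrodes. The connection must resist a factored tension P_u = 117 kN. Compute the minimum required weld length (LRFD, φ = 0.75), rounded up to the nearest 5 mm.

E48XX → F_EXX = 480 MPa.
Throat t_e = 0.707 × 6 = 4.242 mm.
φr_n = 0.75 × 0.6 × 480 × 4.242 × 10⁻³ = 0.9163 kN/mm.
L_req = P_u / φr_n = 117 / 0.9163 = 127.7 mm total.
Round up → use L = 130 mm.

L = 130 mm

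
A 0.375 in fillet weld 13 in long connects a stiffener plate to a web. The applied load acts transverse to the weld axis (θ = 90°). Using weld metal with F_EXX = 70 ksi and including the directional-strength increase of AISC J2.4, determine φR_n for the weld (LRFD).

t_e = 0.707 × 0.375 = 0.2651 in; A_we = 0.2651 × 13 = 3.447 in².
Directional factor: 1.0 + 0.5 sin^1.5(90°) = 1.5.
F_nw = 0.6 × 70 × 1.5 = 63 ksi.
φR_n = 0.75 × 63 × 3.447 = 162.9 kip.

φR_n ≈ 163 kip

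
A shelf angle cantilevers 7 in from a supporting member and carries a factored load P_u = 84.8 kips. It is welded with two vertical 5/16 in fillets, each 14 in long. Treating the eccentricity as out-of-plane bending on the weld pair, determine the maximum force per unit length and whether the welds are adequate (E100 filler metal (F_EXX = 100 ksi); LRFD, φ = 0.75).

f_max ≈ 9.58 kip/in; adequate

L_w = 2 × 14 = 28 in; section modulus (unit throat) S = 2 × L²/6 = 65.33 in².
Direct shear f_v = P/L_w = 84.8/28 = 3.029 kip/in.
Moment M = P × e = 84.8 × 7 = 593.6 kip·in; bending f_b = M/S = 9.086 kip/in.
f_max = √(f_v² + f_b²) = √(3.029² + 9.086²) = 9.577 kip/in.
φr_n = 0.75 × 0.6 × 100 × (0.707 × 0.3125) = 9.942 kip/in → adequate.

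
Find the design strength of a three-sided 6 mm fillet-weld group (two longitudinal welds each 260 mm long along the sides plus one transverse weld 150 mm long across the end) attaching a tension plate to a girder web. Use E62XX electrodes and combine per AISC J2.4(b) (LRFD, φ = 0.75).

φR_n ≈ 793 kN

E62XX → F_EXX = 620 MPa.
t_e = 0.707 × 6 = 4.242 mm.
R_nwl = 0.6 × 620 × 4.242 × 520 × 10⁻³ = 820.6 kN (longitudinal, 2 welds).
R_nwt = 0.6 × 620 × 4.242 × 150 × 10⁻³ = 236.7 kN (transverse, base value).
(i) R_nwl + R_nwt = 1057 kN; (ii) 0.85 R_nwl + 1.5 R_nwt = 1053 kN.
R_n = max = 1057 kN [governs: (i)]; φR_n = 793 kN.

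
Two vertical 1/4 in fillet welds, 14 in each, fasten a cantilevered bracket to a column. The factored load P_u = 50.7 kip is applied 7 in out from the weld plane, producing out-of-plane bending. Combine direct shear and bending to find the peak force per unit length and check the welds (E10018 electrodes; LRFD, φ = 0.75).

E100XX → F_EXX = 100 ksi.
L_w = 2 × 14 = 28 in; section modulus (unit throat) S = 2 × L²/6 = 65.33 in².
Direct shear f_v = P/L_w = 50.7/28 = 1.811 kip/in.
Moment M = P × e = 50.7 × 7 = 354.9 kip·in; bending f_b = M/S = 5.432 kip/in.
f_max = √(f_v² + f_b²) = √(1.811² + 5.432²) = 5.726 kip/in.
φr_n = 0.75 × 0.6 × 100 × (0.707 × 0.25) = 7.954 kip/in → adequate.

f_max ≈ 5.73 kip/in; adequate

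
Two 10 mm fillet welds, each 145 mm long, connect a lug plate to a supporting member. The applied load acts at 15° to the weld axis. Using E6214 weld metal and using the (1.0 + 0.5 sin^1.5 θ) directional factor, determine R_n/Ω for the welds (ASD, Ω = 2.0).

E62XX → F_EXX = 620 MPa.
t_e = 0.707 × 10 = 7.07 mm; A_we = 7.07 × 290 = 2050 mm².
Directional factor: 1.0 + 0.5 sin^1.5(15°) = 1.066.
F_nw = 0.6 × 620 × 1.066 = 396.5 MPa.
R_n/Ω = (396.5 × 2050) / 2.0 × 10⁻³ = 406.5 kN.

R_n/Ω ≈ 406 kN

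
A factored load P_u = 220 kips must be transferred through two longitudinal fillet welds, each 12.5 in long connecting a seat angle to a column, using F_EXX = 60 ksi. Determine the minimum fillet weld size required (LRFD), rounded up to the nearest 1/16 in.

w = 1/2 in

Total weld length L = 25 in.
Required throat t_e = P_u / (φ × 0.6 F_EXX × L) = 220 / (0.75 × 0.6 × 60 × 25) = 0.3259 in.
Required leg w = t_e / 0.707 = 0.461 in → use 1/2 in.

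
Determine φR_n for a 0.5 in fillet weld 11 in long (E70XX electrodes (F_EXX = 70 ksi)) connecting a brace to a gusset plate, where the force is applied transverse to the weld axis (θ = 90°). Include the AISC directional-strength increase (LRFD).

t_e = 0.707 × 0.5 = 0.3535 in; A_we = 0.3535 × 11 = 3.888 in².
Directional factor: 1.0 + 0.5 sin^1.5(90°) = 1.5.
F_nw = 0.6 × 70 × 1.5 = 63 ksi.
φR_n = 0.75 × 63 × 3.888 = 183.7 kip.

φR_n ≈ 184 kip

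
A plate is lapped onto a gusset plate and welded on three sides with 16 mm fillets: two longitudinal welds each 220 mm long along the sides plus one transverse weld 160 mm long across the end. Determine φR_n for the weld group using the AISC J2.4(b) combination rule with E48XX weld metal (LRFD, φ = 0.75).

E48XX → F_EXX = 480 MPa.
t_e = 0.707 × 16 = 11.31 mm.
R_nwl = 0.6 × 480 × 11.31 × 440 × 10⁻³ = 1433 kN (longitudinal, 2 welds).
R_nwt = 0.6 × 480 × 11.31 × 160 × 10⁻³ = 521.3 kN (transverse, base value).
(i) R_nwl + R_nwt = 1955 kN; (ii) 0.85 R_nwl + 1.5 R_nwt = 2000 kN.
R_n = max = 2000 kN [governs: (ii)]; φR_n = 1500 kN.

φR_n ≈ 1500 kN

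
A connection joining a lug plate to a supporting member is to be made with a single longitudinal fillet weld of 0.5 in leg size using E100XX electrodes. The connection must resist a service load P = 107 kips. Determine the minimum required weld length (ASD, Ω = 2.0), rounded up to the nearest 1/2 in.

L = 10.5 in

E100XX → F_EXX = 100 ksi.
Throat t_e = 0.707 × 0.5 = 0.3535 in.
r_n/Ω = (0.6 × 100 × 0.3535) / 2.0 = 10.6 kip/in.
L_req = P / (r_n/Ω) = 107 / 10.6 = 10.09 in total.
Round up → use L = 10.5 in.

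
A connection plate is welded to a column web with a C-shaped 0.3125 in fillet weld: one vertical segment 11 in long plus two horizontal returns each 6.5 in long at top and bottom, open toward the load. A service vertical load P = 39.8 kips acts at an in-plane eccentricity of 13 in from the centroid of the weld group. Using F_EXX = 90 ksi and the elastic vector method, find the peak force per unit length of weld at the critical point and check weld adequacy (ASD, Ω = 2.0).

Total weld length L_w = 24 in. Treat welds as unit-width lines.
Centroid: x̄ = 2×6.5×3.25 / 24 = 1.76 in from the vertical weld.
Polar moment about centroid: J = I_x + I_y = [11³/12 + 2×6.5×5.5²] + [11×1.76² + 2(6.5³/12 + 6.5×1.49²)] = 612.9 in³.
Direct shear f_v = P/L_w = 39.8 / 24 = 1.658 kip/in (vertical).
Torsion M = P·e = 39.8 × 13 = 517.4 kip·in.
Critical point at (x, y) = (4.74, 5.5) from centroid. f_tx = M·y/J = 4.643 kip/in; f_ty = M·x/J = 4.001 kip/in.
Resultant f_max = √[f_tx² + (f_v + f_ty)²] = √[4.643² + (1.658 + 4.001)²] = 7.321 kip/in.
Capacity per unit length: r_n/Ω = (1/2.0) × 0.6 × 90 × (0.707 × 0.3125) = 5.965 kip/in.
7.321 > 5.965 → NOT adequate.

f_max ≈ 7.32 kip/in; NOT adequate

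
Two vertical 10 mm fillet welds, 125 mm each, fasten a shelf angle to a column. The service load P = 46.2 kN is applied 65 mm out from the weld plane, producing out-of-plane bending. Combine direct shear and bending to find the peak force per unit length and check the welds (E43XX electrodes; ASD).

f_max ≈ 605 N/mm; adequate

E43XX → F_EXX = 430 MPa.
L_w = 2 × 125 = 250 mm; section modulus (unit throat) S = 2 × L²/6 = 5208 mm².
Direct shear f_v = P/L_w = 46.2×10³/250 = 184.8 N/mm.
Moment M = P × e = 46.2×10³ × 65 = 3003000 N·mm; bending f_b = M/S = 576.6 N/mm.
f_max = √(f_v² + f_b²) = √(184.8² + 576.6²) = 605.5 N/mm.
r_n/Ω = (1/2.0) × 0.6 × 430 × (0.707 × 10) = 912 N/mm → adequate.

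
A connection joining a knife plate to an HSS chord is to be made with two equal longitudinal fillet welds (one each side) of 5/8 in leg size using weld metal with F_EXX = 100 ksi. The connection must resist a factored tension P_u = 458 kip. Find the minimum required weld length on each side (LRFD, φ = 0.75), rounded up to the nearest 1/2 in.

L = 12 in on each side

Throat t_e = 0.707 × 0.625 = 0.4419 in.
φr_n = 0.75 × 0.6 × 100 × 0.4419 = 19.88 kip/in.
L_req = P_u / φr_n = 458 / 19.88 = 23.03 in total.
Per side: 23.03 / 2 = 11.52 in.
Round up → use L = 12 in on each side.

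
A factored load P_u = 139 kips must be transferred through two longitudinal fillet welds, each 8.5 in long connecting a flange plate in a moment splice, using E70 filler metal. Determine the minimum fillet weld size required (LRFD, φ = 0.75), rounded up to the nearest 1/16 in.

E70XX → F_EXX = 70 ksi.
Total weld length L = 17 in.
Required throat t_e = P_u / (φ × 0.6 F_EXX × L) = 139 / (0.75 × 0.6 × 70 × 17) = 0.2596 in.
Required leg w = t_e / 0.707 = 0.3671 in → use 3/8 in.

w = 3/8 in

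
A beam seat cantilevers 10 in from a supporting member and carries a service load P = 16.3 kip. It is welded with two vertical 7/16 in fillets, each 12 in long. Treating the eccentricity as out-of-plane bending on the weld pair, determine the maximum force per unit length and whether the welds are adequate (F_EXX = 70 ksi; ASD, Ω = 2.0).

f_max ≈ 3.46 kip/in; adequate

L_w = 2 × 12 = 24 in; section modulus (unit throat) S = 2 × L²/6 = 48 in².
Direct shear f_v = P/L_w = 16.3/24 = 0.6792 kip/in.
Moment M = P × e = 16.3 × 10 = 163 kip·in; bending f_b = M/S = 3.396 kip/in.
f_max = √(f_v² + f_b²) = √(0.6792² + 3.396²) = 3.463 kip/in.
r_n/Ω = (1/2.0) × 0.6 × 70 × (0.707 × 0.4375) = 6.496 kip/in → adequate.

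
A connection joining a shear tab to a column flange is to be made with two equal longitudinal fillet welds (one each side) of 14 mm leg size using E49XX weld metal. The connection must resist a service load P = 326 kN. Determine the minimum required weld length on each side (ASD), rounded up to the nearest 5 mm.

L = 115 mm on each side

E49XX → F_EXX = 490 MPa.
Throat t_e = 0.707 × 14 = 9.898 mm.
r_n/Ω = (0.6 × 490 × 9.898) / 2.0 = 1455 N/mm = 1.455 kN/mm.
L_req = P / (r_n/Ω) = 326 / 1.455 = 224.1 mm total.
Per side: 224.1 / 2 = 112 mm.
Round up → use L = 115 mm on each side.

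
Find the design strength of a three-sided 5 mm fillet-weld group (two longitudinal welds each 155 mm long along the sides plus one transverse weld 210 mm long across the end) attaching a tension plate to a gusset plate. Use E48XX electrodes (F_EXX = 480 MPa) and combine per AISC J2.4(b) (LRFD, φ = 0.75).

φR_n ≈ 442 kN

t_e = 0.707 × 5 = 3.535 mm.
R_nwl = 0.6 × 480 × 3.535 × 310 × 10⁻³ = 315.6 kN (longitudinal, 2 welds).
R_nwt = 0.6 × 480 × 3.535 × 210 × 10⁻³ = 213.8 kN (transverse, base value).
(i) R_nwl + R_nwt = 529.4 kN; (ii) 0.85 R_nwl + 1.5 R_nwt = 589 kN.
R_n = max = 589 kN [governs: (ii)]; φR_n = 441.7 kN.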